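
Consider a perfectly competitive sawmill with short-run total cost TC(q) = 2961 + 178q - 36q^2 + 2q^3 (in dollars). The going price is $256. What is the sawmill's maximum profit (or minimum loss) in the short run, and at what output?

AVC = 178 - 36q + 2q^2 has its minimum $16 at q = 9; price $256 clears that bar, so the firm operates.
With MC = 178 - 72q + 6q^2, P = MC on the upward-sloping part at q* = 13.
TR = 256·13 = 3328. TC = 2961 + 624 = 3585. Profit = 3328 − 3585 = -$257.
By producing, the firm covers all variable cost plus $2704 of fixed cost; shutting down would lose the full $2961.

Profit = -$257 at q = 13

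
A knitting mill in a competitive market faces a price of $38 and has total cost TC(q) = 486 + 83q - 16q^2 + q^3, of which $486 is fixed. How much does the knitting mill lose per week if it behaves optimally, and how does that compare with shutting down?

AVC = 83 - 16q + q^2; min AVC = $19 at q = 8. Since P = $38 ≥ min AVC, the firm produces.
MC = 83 - 32q + 3q^2. Setting P = MC and taking the root on the rising branch gives q* = 9.
TR = 38·9 = 342. TC = 486 + 180 = 666. Profit = 342 − 666 = -$324.
That loss of $324 beats the $486 the firm would lose by shutting down; producing recovers $162 of fixed cost.

Profit = -$324 at q = 9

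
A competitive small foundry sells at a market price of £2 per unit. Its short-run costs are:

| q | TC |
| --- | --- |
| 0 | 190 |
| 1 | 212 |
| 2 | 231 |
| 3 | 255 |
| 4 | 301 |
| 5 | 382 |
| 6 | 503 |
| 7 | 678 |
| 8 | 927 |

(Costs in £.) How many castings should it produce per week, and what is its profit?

q = 0 (shut down); profit = -£190

Profit at each row (π = 2q − TC): q=0: -190; q=1: -210; q=2: -227; q=3: -249; q=4: -293; q=5: -372; q=6: -491; q=7: -664; q=8: -911.
Profit is highest at q = 0. Equivalently, the lowest AVC in the table is 41/2 ≈ £20.50 at q = 2, and P = £2 falls below it — price never covers variable cost, so the firm shuts down and loses only its fixed cost.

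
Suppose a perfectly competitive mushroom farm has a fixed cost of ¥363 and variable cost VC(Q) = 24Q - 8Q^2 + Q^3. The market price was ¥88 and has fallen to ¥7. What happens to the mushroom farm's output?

MC = 24 - 16Q + 3Q^2; the shutdown threshold is min AVC = ¥8 (at Q = 4).
At P = ¥88 ≥ min AVC, set P = MC on the rising branch: Q = 8.
At P = ¥7 < min AVC = ¥8, price no longer covers variable cost at any output, so the firm shuts down: Q = 0.

Output falls from 8 to 0 (the firm shuts down)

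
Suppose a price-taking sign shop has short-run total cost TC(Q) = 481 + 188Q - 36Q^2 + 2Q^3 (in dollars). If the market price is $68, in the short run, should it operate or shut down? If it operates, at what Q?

Produce at Q = 10

Variable cost is VC = 188Q - 36Q^2 + 2Q^3, so AVC = VC/Q = 188 - 36Q + 2Q^2 and MC = dTC/dQ = 188 - 72Q + 6Q^2.
AVC hits its minimum where MC = AVC, at Q = 9, giving min AVC = 188 - 36·9 + 2·9^2 = $26.
Since P = $68 ≥ min AVC = $26, price covers variable cost and the firm should produce.
Set P = MC: 68 = 188 - 72Q + 6Q^2 → 120 - 72Q + 6Q^2 = 0. The roots are Q = 2 and Q = 10; the profit-maximizing output is on the rising part of MC, so Q* = 10.
Check: AVC at Q = 10 is $28 ≤ P, so revenue covers variable cost.
Profit = P·Q − TC = 68·10 − 761 = -$81, a loss, but smaller than the $481 fixed cost the firm would lose by shutting down.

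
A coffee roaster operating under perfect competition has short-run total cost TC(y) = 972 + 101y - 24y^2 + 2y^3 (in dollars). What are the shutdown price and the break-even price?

AVC = 101 - 24y + 2y^2; minimized at y = 6, giving min AVC = $29. That is the shutdown price.
ATC = 972/y + 101 - 24y + 2y^2. Setting dATC/dy = −972/y^2 − 24 + 4y = 0 gives y = 9 (since 4·9^3 − 24·9^2 = 972).
min ATC = 972/9 + 101 − 24·9 + 2·9^2 = $155. That is the break-even price.
For $29 ≤ P < $155 the firm produces at a loss; below $29 it shuts down.

Shutdown price = $29; break-even price = $155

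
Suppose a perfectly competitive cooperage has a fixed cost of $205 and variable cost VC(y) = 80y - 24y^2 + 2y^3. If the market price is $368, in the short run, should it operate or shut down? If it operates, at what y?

From TC, MC = TC'(y) = 80 - 48y + 6y^2 and AVC = VC/y = 80 - 24y + 2y^2.
AVC hits its minimum where MC = AVC, at y = 6, giving min AVC = 80 - 24·6 + 2·6^2 = $8.
P = $368 exceeds min AVC = $8, so the firm stays open.
P = MC gives -288 - 48y + 6y^2 = 0, with roots -4 and 12. Take the larger (rising MC): y* = 12.
Check: AVC at y = 12 is $80 ≤ P, so revenue covers variable cost.
Profit = P·y − TC = 368·12 − 1165 = $3251.

Produce at y = 12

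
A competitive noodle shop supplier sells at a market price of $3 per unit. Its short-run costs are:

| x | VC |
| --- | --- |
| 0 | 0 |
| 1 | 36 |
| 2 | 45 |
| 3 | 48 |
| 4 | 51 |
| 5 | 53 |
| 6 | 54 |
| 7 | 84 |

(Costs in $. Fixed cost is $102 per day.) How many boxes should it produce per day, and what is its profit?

Tabulate TR − TC: x=0: -102; x=1: -135; x=2: -141; x=3: -141; x=4: -141; x=5: -140; x=6: -138; x=7: -165.
Profit is highest at x = 0. Equivalently, the lowest AVC in the table is 54/6 ≈ $9 at x = 6, and P = $3 falls below it — price never covers variable cost, so the firm shuts down and loses only its fixed cost.

x = 0 (shut down); profit = -$102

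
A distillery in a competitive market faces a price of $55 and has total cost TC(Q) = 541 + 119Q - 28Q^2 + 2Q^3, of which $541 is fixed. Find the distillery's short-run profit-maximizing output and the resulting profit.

Profit = -$285 at Q = 8

AVC = 119 - 28Q + 2Q^2 has its minimum $21 at Q = 7; price $55 clears that bar, so the firm operates.
MC = 119 - 56Q + 6Q^2. Setting P = MC and taking the root on the rising branch gives Q* = 8.
TR = 55·8 = 440. TC = 541 + 184 = 725. Profit = 440 − 725 = -$285.
That loss of $285 beats the $541 the firm would lose by shutting down; producing recovers $256 of fixed cost.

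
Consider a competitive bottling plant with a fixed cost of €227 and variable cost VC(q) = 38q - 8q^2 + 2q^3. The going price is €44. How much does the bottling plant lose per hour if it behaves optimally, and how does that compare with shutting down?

Profit = -€191 at q = 3

AVC = 38 - 8q + 2q^2; min AVC = €30 at q = 2. Since P = €44 ≥ min AVC, the firm produces.
MC = 38 - 16q + 6q^2. Setting P = MC and taking the root on the rising branch gives q* = 3.
TR = 44·3 = 132. TC = 227 + 96 = 323. Profit = 132 − 323 = -€191.
Shutting down would mean losing the fixed cost of €227, so operating at a loss of €191 is better by €36.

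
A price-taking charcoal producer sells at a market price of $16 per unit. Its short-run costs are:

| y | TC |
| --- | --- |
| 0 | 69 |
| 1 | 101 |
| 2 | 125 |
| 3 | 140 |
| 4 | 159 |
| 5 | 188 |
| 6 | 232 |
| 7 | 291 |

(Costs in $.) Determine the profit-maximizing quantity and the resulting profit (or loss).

Tabulate TR − TC: y=0: -69; y=1: -85; y=2: -93; y=3: -92; y=4: -95; y=5: -108; y=6: -136; y=7: -179.
Profit is highest at y = 0. Equivalently, the lowest AVC in the table is 90/4 ≈ $22.50 at y = 4, and P = $16 falls below it — price never covers variable cost, so the firm shuts down and loses only its fixed cost.

y = 0 (shut down); profit = -$69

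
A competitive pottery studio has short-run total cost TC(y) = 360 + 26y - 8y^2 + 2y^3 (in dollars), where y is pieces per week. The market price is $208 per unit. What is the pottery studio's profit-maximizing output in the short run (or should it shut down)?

Strip out fixed cost: VC = 26y - 8y^2 + 2y^3. Then AVC = 26 - 8y + 2y^2 and MC = 26 - 16y + 6y^2.
The AVC parabola has its vertex at y = 8/4 = 2, where AVC = 26 - 8·2 + 2·2^2 = $18.
Because $208 ≥ $18, revenue can cover variable cost; the firm operates.
Set P = MC: 208 = 26 - 16y + 6y^2 → -182 - 16y + 6y^2 = 0. The roots are y = -13/3 and y = 7; the profit-maximizing output is on the rising part of MC, so y* = 7.
Check: AVC at y = 7 is $68 ≤ P, so revenue covers variable cost.
Profit = P·y − TC = 208·7 − 836 = $620.

Produce at y = 7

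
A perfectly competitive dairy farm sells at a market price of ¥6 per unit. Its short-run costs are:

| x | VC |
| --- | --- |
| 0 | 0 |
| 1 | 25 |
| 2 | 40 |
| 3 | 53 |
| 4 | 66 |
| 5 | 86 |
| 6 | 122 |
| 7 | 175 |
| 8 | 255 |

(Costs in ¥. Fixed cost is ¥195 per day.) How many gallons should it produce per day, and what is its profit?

Tabulate TR − TC: x=0: -195; x=1: -214; x=2: -223; x=3: -230; x=4: -237; x=5: -251; x=6: -281; x=7: -328; x=8: -402.
Profit is highest at x = 0. Equivalently, the lowest AVC in the table is 66/4 ≈ ¥16.50 at x = 4, and P = ¥6 falls below it — price never covers variable cost, so the firm shuts down and loses only its fixed cost.

x = 0 (shut down); profit = -¥195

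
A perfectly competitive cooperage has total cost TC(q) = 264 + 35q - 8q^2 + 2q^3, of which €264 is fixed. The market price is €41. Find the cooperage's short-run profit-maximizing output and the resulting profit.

Profit = -€228 at q = 3

AVC = 35 - 8q + 2q^2; min AVC = €27 at q = 2. Since P = €41 ≥ min AVC, the firm produces.
With MC = 35 - 16q + 6q^2, P = MC on the upward-sloping part at q* = 3.
TR = 41·3 = 123. TC = 264 + 87 = 351. Profit = 123 − 351 = -€228.
By producing, the firm covers all variable cost plus €36 of fixed cost; shutting down would lose the full €264.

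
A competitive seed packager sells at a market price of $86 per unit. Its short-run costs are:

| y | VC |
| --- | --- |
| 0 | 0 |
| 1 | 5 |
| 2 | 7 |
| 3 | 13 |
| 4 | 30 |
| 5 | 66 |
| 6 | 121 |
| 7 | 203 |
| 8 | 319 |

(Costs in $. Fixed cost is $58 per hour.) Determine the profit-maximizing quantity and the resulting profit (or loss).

Tabulate TR − TC: y=0: -58; y=1: 23; y=2: 107; y=3: 187; y=4: 256; y=5: 306; y=6: 337; y=7: 341; y=8: 311.
Profit is maximized at y = 7. AVC there is 203/7 = $29 ≤ P, so producing beats shutting down (which would give -$58).

y = 7; profit = $341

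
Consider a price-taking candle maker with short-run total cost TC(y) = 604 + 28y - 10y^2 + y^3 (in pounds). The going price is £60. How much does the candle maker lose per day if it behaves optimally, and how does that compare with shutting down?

AVC = 28 - 10y + y^2; min AVC = £3 at y = 5. Since P = £60 ≥ min AVC, the firm produces.
MC = 28 - 20y + 3y^2. Setting P = MC and taking the root on the rising branch gives y* = 8.
TR = 60·8 = 480. TC = 604 + 96 = 700. Profit = 480 − 700 = -£220.
By producing, the firm covers all variable cost plus £384 of fixed cost; shutting down would lose the full £604.

Profit = -£220 at y = 8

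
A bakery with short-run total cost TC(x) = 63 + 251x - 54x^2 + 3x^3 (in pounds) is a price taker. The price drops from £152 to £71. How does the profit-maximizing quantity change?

Output falls from 11 to 10

AVC = 251 - 54x + 3x^2, minimized at x = 9 where min AVC = £8. MC = 251 - 108x + 9x^2.
At P = £152 ≥ min AVC, set P = MC on the rising branch: x = 11.
At P = £71 ≥ min AVC, set P = MC: x = 10. The firm stays open but cuts output.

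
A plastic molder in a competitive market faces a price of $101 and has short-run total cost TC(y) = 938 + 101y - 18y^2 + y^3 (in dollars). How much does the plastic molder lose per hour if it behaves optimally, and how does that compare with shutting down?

Profit = -$74 at y = 12

AVC = 101 - 18y + y^2; min AVC = $20 at y = 9. Since P = $101 ≥ min AVC, the firm produces.
MC = 101 - 36y + 3y^2. Setting P = MC and taking the root on the rising branch gives y* = 12.
TR = 101·12 = 1212. TC = 938 + 348 = 1286. Profit = 1212 − 1286 = -$74.
That loss of $74 beats the $938 the firm would lose by shutting down; producing recovers $864 of fixed cost.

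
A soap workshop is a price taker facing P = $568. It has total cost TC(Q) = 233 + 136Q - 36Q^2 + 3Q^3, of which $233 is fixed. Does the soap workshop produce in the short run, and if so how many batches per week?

Produce at Q = 12

From TC, MC = TC'(Q) = 136 - 72Q + 9Q^2 and AVC = VC/Q = 136 - 36Q + 3Q^2.
AVC is minimized where dAVC/dQ = -36 + 6Q = 0, at Q = 6; min AVC = 136 - 36·6 + 3·6^2 = $28.
Because $568 ≥ $28, revenue can cover variable cost; the firm operates.
Set P = MC: 568 = 136 - 72Q + 9Q^2 → -432 - 72Q + 9Q^2 = 0. The roots are Q = -4 and Q = 12; the profit-maximizing output is on the rising part of MC, so Q* = 12.
Check: AVC at Q = 12 is $136 ≤ P, so revenue covers variable cost.
Profit = P·Q − TC = 568·12 − 1865 = $4951.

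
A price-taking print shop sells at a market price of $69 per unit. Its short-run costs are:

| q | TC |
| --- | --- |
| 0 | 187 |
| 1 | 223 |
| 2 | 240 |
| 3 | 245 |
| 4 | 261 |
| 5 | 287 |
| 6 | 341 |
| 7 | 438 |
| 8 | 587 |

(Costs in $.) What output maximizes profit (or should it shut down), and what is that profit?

q = 6; profit = $73

Profit at each row (π = 69q − TC): q=0: -187; q=1: -154; q=2: -102; q=3: -38; q=4: 15; q=5: 58; q=6: 73; q=7: 45; q=8: -35.
Profit is maximized at q = 6. AVC there is 154/6 = $25.67 ≤ P, so producing beats shutting down (which would give -$187).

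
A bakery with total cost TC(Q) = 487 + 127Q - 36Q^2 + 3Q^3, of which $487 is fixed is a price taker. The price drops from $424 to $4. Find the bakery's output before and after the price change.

Output falls from 11 to 0 (the firm shuts down)

AVC = 127 - 36Q + 3Q^2, minimized at Q = 6 where min AVC = $19. MC = 127 - 72Q + 9Q^2.
At P = $424 ≥ min AVC, set P = MC on the rising branch: Q = 11.
At P = $4 < min AVC = $19, price no longer covers variable cost at any output, so the firm shuts down: Q = 0.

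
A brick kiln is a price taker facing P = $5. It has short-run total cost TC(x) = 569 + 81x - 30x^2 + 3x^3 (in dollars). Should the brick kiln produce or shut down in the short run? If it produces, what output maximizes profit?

Shut down

Strip out fixed cost: VC = 81x - 30x^2 + 3x^3. Then AVC = 81 - 30x + 3x^2 and MC = 81 - 60x + 9x^2.
AVC is minimized where dAVC/dx = -30 + 6x = 0, at x = 5; min AVC = 81 - 30·5 + 3·5^2 = $6.
Since P = $5 < min AVC = $6, price fails to cover variable cost at any output.
Best response: produce nothing and absorb the $569 fixed cost.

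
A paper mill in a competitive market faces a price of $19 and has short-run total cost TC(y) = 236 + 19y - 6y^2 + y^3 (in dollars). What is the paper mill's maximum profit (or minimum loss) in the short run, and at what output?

Profit = -$204 at y = 4

AVC = 19 - 6y + y^2 has its minimum $10 at y = 3; price $19 clears that bar, so the firm operates.
With MC = 19 - 12y + 3y^2, P = MC on the upward-sloping part at y* = 4.
TR = 19·4 = 76. TC = 236 + 44 = 280. Profit = 76 − 280 = -$204.
By producing, the firm covers all variable cost plus $32 of fixed cost; shutting down would lose the full $236.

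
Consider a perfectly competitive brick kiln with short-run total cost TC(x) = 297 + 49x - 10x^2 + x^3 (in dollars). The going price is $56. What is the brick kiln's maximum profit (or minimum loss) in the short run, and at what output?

Profit = -$101 at x = 7

AVC = 49 - 10x + x^2; min AVC = $24 at x = 5. Since P = $56 ≥ min AVC, the firm produces.
MC = 49 - 20x + 3x^2. Setting P = MC and taking the root on the rising branch gives x* = 7.
TR = 56·7 = 392. TC = 297 + 196 = 493. Profit = 392 − 493 = -$101.
Shutting down would mean losing the fixed cost of $297, so operating at a loss of $101 is better by $196.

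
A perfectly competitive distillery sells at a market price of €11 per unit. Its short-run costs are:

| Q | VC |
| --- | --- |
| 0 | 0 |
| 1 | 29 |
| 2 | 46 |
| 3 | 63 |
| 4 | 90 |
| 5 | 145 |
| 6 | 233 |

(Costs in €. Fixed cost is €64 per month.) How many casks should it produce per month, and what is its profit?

Compute π = P·Q − TC at each output: Q=0: -64; Q=1: -82; Q=2: -88; Q=3: -94; Q=4: -110; Q=5: -154; Q=6: -231.
Profit is highest at Q = 0. Equivalently, the lowest AVC in the table is 63/3 ≈ €21 at Q = 3, and P = €11 falls below it — price never covers variable cost, so the firm shuts down and loses only its fixed cost.

Q = 0 (shut down); profit = -€64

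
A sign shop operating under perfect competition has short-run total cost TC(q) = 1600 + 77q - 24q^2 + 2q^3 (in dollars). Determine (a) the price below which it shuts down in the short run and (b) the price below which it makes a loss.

AVC = 77 - 24q + 2q^2; minimized at q = 6, giving min AVC = $5. That is the shutdown price.
ATC = 1600/q + 77 - 24q + 2q^2. Setting dATC/dq = −1600/q^2 − 24 + 4q = 0 gives q = 10 (since 4·10^3 − 24·10^2 = 1600).
min ATC = 1600/10 + 77 − 24·10 + 2·10^2 = $197. That is the break-even price.
Between these two prices the firm operates at a loss; above $197 it earns a profit.

Shutdown price = $5; break-even price = $197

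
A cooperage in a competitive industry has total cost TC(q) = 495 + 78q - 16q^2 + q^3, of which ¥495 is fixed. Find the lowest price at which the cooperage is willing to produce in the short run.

¥14 per unit

Short-run supply begins at min AVC. From VC = 78q - 16q^2 + q^3, AVC = 78 - 16q + q^2.
At the minimum of AVC, MC = AVC. MC = 78 - 32q + 3q^2; setting MC = AVC gives 2q^2 - 16q = 0, so q = 8. min AVC = 14.
The firm shuts down for any P below ¥14.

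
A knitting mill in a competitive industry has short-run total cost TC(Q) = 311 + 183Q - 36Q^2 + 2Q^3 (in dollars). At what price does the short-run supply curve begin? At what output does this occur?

The shutdown price is the minimum of AVC. VC = 183Q - 36Q^2 + 2Q^3, so AVC = 183 - 36Q + 2Q^2.
dAVC/dQ = -36 + 4Q = 0 gives Q = 9. min AVC = 183 - 36·9 + 2·9^2 = 21.
For P < $21 the firm produces nothing.

$21 per unit, at Q = 9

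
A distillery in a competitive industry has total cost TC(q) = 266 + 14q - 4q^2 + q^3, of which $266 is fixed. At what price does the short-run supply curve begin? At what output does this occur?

$10 per unit, at q = 2

The firm shuts down when price falls below the minimum of average variable cost. AVC = VC/q = 14 - 4q + q^2.
dAVC/dq = -4 + 2q = 0 gives q = 2. min AVC = 14 - 4·2 + 2^2 = 10.
So the shutdown price is $10.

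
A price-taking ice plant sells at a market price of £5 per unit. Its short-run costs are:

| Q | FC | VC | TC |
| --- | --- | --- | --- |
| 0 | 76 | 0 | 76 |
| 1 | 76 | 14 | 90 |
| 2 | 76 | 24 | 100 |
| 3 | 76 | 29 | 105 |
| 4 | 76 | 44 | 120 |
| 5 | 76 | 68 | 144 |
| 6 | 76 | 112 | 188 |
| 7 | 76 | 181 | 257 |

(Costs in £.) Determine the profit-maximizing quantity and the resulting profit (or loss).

Tabulate TR − TC: Q=0: -76; Q=1: -85; Q=2: -90; Q=3: -90; Q=4: -100; Q=5: -119; Q=6: -158; Q=7: -222.
Profit is highest at Q = 0. Equivalently, the lowest AVC in the table is 29/3 ≈ £9.67 at Q = 3, and P = £5 falls below it — price never covers variable cost, so the firm shuts down and loses only its fixed cost.

Q = 0 (shut down); profit = -£76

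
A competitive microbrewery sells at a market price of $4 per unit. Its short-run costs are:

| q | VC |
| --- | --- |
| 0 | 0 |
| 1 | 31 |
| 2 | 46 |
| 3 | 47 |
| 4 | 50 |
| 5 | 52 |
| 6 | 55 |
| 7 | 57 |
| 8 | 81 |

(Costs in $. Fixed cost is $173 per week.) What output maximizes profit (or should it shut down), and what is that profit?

Profit at each row (π = 4q − TC): q=0: -173; q=1: -200; q=2: -211; q=3: -208; q=4: -207; q=5: -205; q=6: -204; q=7: -202; q=8: -222.
Profit is highest at q = 0. Equivalently, the lowest AVC in the table is 57/7 ≈ $8.14 at q = 7, and P = $4 falls below it — price never covers variable cost, so the firm shuts down and loses only its fixed cost.

q = 0 (shut down); profit = -$173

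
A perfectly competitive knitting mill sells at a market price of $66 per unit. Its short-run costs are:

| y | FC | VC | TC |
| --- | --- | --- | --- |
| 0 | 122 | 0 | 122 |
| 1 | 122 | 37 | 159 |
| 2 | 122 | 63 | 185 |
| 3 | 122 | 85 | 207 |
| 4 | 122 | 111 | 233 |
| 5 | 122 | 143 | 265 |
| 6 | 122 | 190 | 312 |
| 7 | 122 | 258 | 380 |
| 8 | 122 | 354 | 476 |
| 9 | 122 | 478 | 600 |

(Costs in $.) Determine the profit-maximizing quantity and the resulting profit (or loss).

Compute π = P·y − TC at each output: y=0: -122; y=1: -93; y=2: -53; y=3: -9; y=4: 31; y=5: 65; y=6: 84; y=7: 82; y=8: 52; y=9: -6.
Profit is maximized at y = 6. AVC there is 190/6 = $31.67 ≤ P, so producing beats shutting down (which would give -$122).

y = 6; profit = $84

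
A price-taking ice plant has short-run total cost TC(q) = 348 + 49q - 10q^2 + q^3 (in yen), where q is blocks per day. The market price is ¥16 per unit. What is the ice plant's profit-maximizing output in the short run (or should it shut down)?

Strip out fixed cost: VC = 49q - 10q^2 + q^3. Then AVC = 49 - 10q + q^2 and MC = 49 - 20q + 3q^2.
AVC is minimized where dAVC/dq = -10 + 2q = 0, at q = 5; min AVC = 49 - 10·5 + 5^2 = ¥24.
P = ¥16 lies below min AVC = ¥24; no output level covers variable cost.
Best response: produce nothing and absorb the ¥348 fixed cost.

Shut down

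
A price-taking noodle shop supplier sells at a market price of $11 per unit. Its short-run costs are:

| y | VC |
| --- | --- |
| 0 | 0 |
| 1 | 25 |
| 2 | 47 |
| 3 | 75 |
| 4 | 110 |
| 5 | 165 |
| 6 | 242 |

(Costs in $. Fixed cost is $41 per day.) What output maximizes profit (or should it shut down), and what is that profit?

y = 0 (shut down); profit = -$41

Profit at each row (π = 11y − TC): y=0: -41; y=1: -55; y=2: -66; y=3: -83; y=4: -107; y=5: -151; y=6: -217.
Profit is highest at y = 0. Equivalently, the lowest AVC in the table is 47/2 ≈ $23.50 at y = 2, and P = $11 falls below it — price never covers variable cost, so the firm shuts down and loses only its fixed cost.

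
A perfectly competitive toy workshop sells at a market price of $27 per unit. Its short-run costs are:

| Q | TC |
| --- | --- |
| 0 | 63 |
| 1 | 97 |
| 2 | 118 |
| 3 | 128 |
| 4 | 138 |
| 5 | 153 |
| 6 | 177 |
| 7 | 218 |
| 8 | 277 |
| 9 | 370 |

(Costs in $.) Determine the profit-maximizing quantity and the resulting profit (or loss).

Q = 6; profit = -$15

Compute π = P·Q − TC at each output: Q=0: -63; Q=1: -70; Q=2: -64; Q=3: -47; Q=4: -30; Q=5: -18; Q=6: -15; Q=7: -29; Q=8: -61; Q=9: -127.
Profit is maximized at Q = 6. AVC there is 114/6 = $19 ≤ P, so producing beats shutting down (which would give -$63).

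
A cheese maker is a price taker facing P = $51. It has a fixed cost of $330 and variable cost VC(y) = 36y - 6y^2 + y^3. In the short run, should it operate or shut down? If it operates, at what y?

Produce at y = 5

Variable cost is VC = 36y - 6y^2 + y^3, so AVC = VC/y = 36 - 6y + y^2 and MC = dTC/dy = 36 - 12y + 3y^2.
AVC is minimized where dAVC/dy = -6 + 2y = 0, at y = 3; min AVC = 36 - 6·3 + 3^2 = $27.
Because $51 ≥ $27, revenue can cover variable cost; the firm operates.
Solving P = MC: -15 - 12y + 3y^2 = 0 ⇒ y = -1 or 5. On the upward-sloping branch, y* = 5.
Check: AVC at y = 5 is $31 ≤ P, so revenue covers variable cost.
Profit = P·y − TC = 51·5 − 485 = -$230, a loss, but smaller than the $330 fixed cost the firm would lose by shutting down.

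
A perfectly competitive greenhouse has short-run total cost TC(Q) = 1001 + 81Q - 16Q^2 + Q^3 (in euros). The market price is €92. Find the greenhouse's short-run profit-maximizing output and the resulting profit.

Profit = -€275 at Q = 11

AVC = 81 - 16Q + Q^2 has its minimum €17 at Q = 8; price €92 clears that bar, so the firm operates.
MC = 81 - 32Q + 3Q^2. Setting P = MC and taking the root on the rising branch gives Q* = 11.
TR = 92·11 = 1012. TC = 1001 + 286 = 1287. Profit = 1012 − 1287 = -€275.
By producing, the firm covers all variable cost plus €726 of fixed cost; shutting down would lose the full €1001.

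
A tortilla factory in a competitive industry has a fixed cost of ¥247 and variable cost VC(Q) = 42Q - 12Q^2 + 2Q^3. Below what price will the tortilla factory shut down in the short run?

Short-run supply begins at min AVC. From VC = 42Q - 12Q^2 + 2Q^3, AVC = 42 - 12Q + 2Q^2.
dAVC/dQ = -12 + 4Q = 0 gives Q = 3. min AVC = 42 - 12·3 + 2·3^2 = 24.
So the shutdown price is ¥24.

¥24 per unit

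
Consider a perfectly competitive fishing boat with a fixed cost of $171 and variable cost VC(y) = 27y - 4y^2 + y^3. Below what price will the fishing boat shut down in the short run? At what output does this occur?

The shutdown price is the minimum of AVC. VC = 27y - 4y^2 + y^3, so AVC = 27 - 4y + y^2.
At the minimum of AVC, MC = AVC. MC = 27 - 8y + 3y^2; setting MC = AVC gives 2y^2 - 4y = 0, so y = 2. min AVC = 23.
For P < $23 the firm produces nothing.

$23 per unit, at y = 2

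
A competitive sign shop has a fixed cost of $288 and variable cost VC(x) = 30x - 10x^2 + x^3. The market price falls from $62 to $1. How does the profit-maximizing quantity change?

Output falls from 8 to 0 (the firm shuts down)

AVC = 30 - 10x + x^2, minimized at x = 5 where min AVC = $5. MC = 30 - 20x + 3x^2.
With P = $62 above the shutdown price, P = MC gives x = 8.
At P = $1 < min AVC = $5, price no longer covers variable cost at any output, so the firm shuts down: x = 0.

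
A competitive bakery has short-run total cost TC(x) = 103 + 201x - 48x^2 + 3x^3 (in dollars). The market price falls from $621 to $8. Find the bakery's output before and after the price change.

AVC = 201 - 48x + 3x^2, minimized at x = 8 where min AVC = $9. MC = 201 - 96x + 9x^2.
At P = $621 ≥ min AVC, set P = MC on the rising branch: x = 14.
At P = $8 < min AVC = $9, price no longer covers variable cost at any output, so the firm shuts down: x = 0.

Output falls from 14 to 0 (the firm shuts down)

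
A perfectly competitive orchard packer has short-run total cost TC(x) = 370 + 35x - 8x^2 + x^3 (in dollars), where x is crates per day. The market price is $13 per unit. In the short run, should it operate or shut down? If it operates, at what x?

Strip out fixed cost: VC = 35x - 8x^2 + x^3. Then AVC = 35 - 8x + x^2 and MC = 35 - 16x + 3x^2.
The AVC parabola has its vertex at x = 8/2 = 4, where AVC = 35 - 8·4 + 4^2 = $19.
P = $13 lies below min AVC = $19; no output level covers variable cost.
Shutting down limits the loss to fixed cost, $370.

Shut down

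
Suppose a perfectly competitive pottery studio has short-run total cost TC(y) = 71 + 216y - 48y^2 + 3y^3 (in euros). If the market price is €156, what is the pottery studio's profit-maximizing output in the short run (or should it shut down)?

Strip out fixed cost: VC = 216y - 48y^2 + 3y^3. Then AVC = 216 - 48y + 3y^2 and MC = 216 - 96y + 9y^2.
AVC is minimized where dAVC/dy = -48 + 6y = 0, at y = 8; min AVC = 216 - 48·8 + 3·8^2 = €24.
P = €156 exceeds min AVC = €24, so the firm stays open.
Solving P = MC: 60 - 96y + 9y^2 = 0 ⇒ y = 2/3 or 10. On the upward-sloping branch, y* = 10.
Check: AVC at y = 10 is €36 ≤ P, so revenue covers variable cost.
Profit = P·y − TC = 156·10 − 431 = €1129.

Produce at y = 10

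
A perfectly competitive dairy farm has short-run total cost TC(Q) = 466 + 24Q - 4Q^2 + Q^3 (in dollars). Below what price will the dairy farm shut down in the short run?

The firm shuts down when price falls below the minimum of average variable cost. AVC = VC/Q = 24 - 4Q + Q^2.
At the minimum of AVC, MC = AVC. MC = 24 - 8Q + 3Q^2; setting MC = AVC gives 2Q^2 - 4Q = 0, so Q = 2. min AVC = 20.
The firm shuts down for any P below $20.

$20 per unit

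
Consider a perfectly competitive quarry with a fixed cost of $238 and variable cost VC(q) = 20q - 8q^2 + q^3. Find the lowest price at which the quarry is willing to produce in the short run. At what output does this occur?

The shutdown price is the minimum of AVC. VC = 20q - 8q^2 + q^3, so AVC = 20 - 8q + q^2.
At the minimum of AVC, MC = AVC. MC = 20 - 16q + 3q^2; setting MC = AVC gives 2q^2 - 8q = 0, so q = 4. min AVC = 4.
The firm shuts down for any P below $4.

$4 per unit, at q = 4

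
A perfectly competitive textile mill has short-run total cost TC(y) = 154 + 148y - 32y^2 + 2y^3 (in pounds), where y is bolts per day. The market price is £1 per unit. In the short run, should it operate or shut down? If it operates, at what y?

From TC, MC = TC'(y) = 148 - 64y + 6y^2 and AVC = VC/y = 148 - 32y + 2y^2.
AVC hits its minimum where MC = AVC, at y = 8, giving min AVC = 148 - 32·8 + 2·8^2 = £20.
Since P = £1 < min AVC = £20, price fails to cover variable cost at any output.
Best response: produce nothing and absorb the £154 fixed cost.

Shut down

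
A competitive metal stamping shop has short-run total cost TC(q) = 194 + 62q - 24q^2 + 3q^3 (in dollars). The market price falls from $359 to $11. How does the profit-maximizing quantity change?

Output falls from 9 to 0 (the firm shuts down)

AVC = 62 - 24q + 3q^2, minimized at q = 4 where min AVC = $14. MC = 62 - 48q + 9q^2.
At P = $359 ≥ min AVC, set P = MC on the rising branch: q = 9.
At P = $11 < min AVC = $14, price no longer covers variable cost at any output, so the firm shuts down: q = 0.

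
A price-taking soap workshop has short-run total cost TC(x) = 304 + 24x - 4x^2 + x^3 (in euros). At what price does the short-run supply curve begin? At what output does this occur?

€20 per unit, at x = 2

The firm shuts down when price falls below the minimum of average variable cost. AVC = VC/x = 24 - 4x + x^2.
At the minimum of AVC, MC = AVC. MC = 24 - 8x + 3x^2; setting MC = AVC gives 2x^2 - 4x = 0, so x = 2. min AVC = 20.
So the shutdown price is €20.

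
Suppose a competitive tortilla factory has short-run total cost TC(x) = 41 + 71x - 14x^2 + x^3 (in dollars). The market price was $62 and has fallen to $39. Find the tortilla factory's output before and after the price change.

Output falls from 9 to 8

MC = 71 - 28x + 3x^2; the shutdown threshold is min AVC = $22 (at x = 7).
At P = $62 ≥ min AVC, set P = MC on the rising branch: x = 9.
At P = $39 ≥ min AVC, set P = MC: x = 8. The firm stays open but cuts output.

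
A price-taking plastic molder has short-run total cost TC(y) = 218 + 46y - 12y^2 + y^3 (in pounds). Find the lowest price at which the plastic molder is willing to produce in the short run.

Short-run supply begins at min AVC. From VC = 46y - 12y^2 + y^3, AVC = 46 - 12y + y^2.
dAVC/dy = -12 + 2y = 0 gives y = 6. min AVC = 46 - 12·6 + 6^2 = 10.
So the shutdown price is £10.

£10 per unit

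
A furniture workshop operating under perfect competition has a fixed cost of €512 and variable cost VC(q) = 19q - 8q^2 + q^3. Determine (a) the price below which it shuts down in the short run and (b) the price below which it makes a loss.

Shutdown price = min AVC. AVC = 19 - 8q + q^2, with vertex at q = 4 and minimum €3.
ATC = 512/q + 19 - 8q + q^2. Setting dATC/dq = −512/q^2 − 8 + 2q = 0 gives q = 8 (since 2·8^3 − 8·8^2 = 512).
min ATC = 512/8 + 19 − 8·8 + 8^2 = €83. That is the break-even price.
For €3 ≤ P < €83 the firm produces at a loss; below €3 it shuts down.

Shutdown price = €3; break-even price = €83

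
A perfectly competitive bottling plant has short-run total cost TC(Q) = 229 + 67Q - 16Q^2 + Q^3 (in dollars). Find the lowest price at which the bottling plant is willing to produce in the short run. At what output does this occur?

$3 per unit, at Q = 8

Short-run supply begins at min AVC. From VC = 67Q - 16Q^2 + Q^3, AVC = 67 - 16Q + Q^2.
At the minimum of AVC, MC = AVC. MC = 67 - 32Q + 3Q^2; setting MC = AVC gives 2Q^2 - 16Q = 0, so Q = 8. min AVC = 3.
The firm shuts down for any P below $3.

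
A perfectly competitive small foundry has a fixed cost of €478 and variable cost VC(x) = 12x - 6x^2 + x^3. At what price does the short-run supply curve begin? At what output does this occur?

€3 per unit, at x = 3

The firm shuts down when price falls below the minimum of average variable cost. AVC = VC/x = 12 - 6x + x^2.
At the minimum of AVC, MC = AVC. MC = 12 - 12x + 3x^2; setting MC = AVC gives 2x^2 - 6x = 0, so x = 3. min AVC = 3.
So the shutdown price is €3.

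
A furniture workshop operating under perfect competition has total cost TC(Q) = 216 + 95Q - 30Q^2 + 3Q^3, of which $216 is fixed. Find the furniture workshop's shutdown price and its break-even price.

Shutdown price = $20; break-even price = $59

AVC = 95 - 30Q + 3Q^2; minimized at Q = 5, giving min AVC = $20. That is the shutdown price.
ATC = 216/Q + 95 - 30Q + 3Q^2. Setting dATC/dQ = −216/Q^2 − 30 + 6Q = 0 gives Q = 6 (since 6·6^3 − 30·6^2 = 216).
min ATC = 216/6 + 95 − 30·6 + 3·6^2 = $59. That is the break-even price.
For $20 ≤ P < $59 the firm produces at a loss; below $20 it shuts down.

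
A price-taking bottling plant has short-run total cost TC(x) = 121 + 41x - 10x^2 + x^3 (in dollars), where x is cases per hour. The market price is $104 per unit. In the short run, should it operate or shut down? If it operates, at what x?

Produce at x = 9

From TC, MC = TC'(x) = 41 - 20x + 3x^2 and AVC = VC/x = 41 - 10x + x^2.
AVC is minimized where dAVC/dx = -10 + 2x = 0, at x = 5; min AVC = 41 - 10·5 + 5^2 = $16.
Since P = $104 ≥ min AVC = $16, price covers variable cost and the firm should produce.
P = MC gives -63 - 20x + 3x^2 = 0, with roots -7/3 and 9. Take the larger (rising MC): x* = 9.
Check: AVC at x = 9 is $32 ≤ P, so revenue covers variable cost.
Profit = P·x − TC = 104·9 − 409 = $527.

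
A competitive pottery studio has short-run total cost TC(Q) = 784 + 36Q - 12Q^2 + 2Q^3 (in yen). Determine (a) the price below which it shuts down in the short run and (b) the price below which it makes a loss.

AVC = 36 - 12Q + 2Q^2; minimized at Q = 3, giving min AVC = ¥18. That is the shutdown price.
ATC = 784/Q + 36 - 12Q + 2Q^2. Setting dATC/dQ = −784/Q^2 − 12 + 4Q = 0 gives Q = 7 (since 4·7^3 − 12·7^2 = 784).
min ATC = 784/7 + 36 − 12·7 + 2·7^2 = ¥162. That is the break-even price.
For ¥18 ≤ P < ¥162 the firm produces at a loss; below ¥18 it shuts down.

Shutdown price = ¥18; break-even price = ¥162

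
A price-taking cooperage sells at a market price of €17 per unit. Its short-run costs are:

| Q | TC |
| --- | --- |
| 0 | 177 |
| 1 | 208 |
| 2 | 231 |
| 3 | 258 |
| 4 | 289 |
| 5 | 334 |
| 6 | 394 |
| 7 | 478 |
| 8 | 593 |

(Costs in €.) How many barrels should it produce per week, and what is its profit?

Q = 0 (shut down); profit = -€177

Profit at each row (π = 17Q − TC): Q=0: -177; Q=1: -191; Q=2: -197; Q=3: -207; Q=4: -221; Q=5: -249; Q=6: -292; Q=7: -359; Q=8: -457.
Profit is highest at Q = 0. Equivalently, the lowest AVC in the table is 54/2 ≈ €27 at Q = 2, and P = €17 falls below it — price never covers variable cost, so the firm shuts down and loses only its fixed cost.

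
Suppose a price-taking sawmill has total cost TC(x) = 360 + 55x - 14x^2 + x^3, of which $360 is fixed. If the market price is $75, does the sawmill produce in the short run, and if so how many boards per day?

Strip out fixed cost: VC = 55x - 14x^2 + x^3. Then AVC = 55 - 14x + x^2 and MC = 55 - 28x + 3x^2.
AVC is minimized where dAVC/dx = -14 + 2x = 0, at x = 7; min AVC = 55 - 14·7 + 7^2 = $6.
Because $75 ≥ $6, revenue can cover variable cost; the firm operates.
Solving P = MC: -20 - 28x + 3x^2 = 0 ⇒ x = -2/3 or 10. On the upward-sloping branch, x* = 10.
Check: AVC at x = 10 is $15 ≤ P, so revenue covers variable cost.
Profit = P·x − TC = 75·10 − 510 = $240.

Produce at x = 10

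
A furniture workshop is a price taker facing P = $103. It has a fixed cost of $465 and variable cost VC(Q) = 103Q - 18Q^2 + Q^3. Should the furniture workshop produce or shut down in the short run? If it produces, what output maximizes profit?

Produce at Q = 12

From TC, MC = TC'(Q) = 103 - 36Q + 3Q^2 and AVC = VC/Q = 103 - 18Q + Q^2.
The AVC parabola has its vertex at Q = 18/2 = 9, where AVC = 103 - 18·9 + 9^2 = $22.
Because $103 ≥ $22, revenue can cover variable cost; the firm operates.
Set P = MC: 103 = 103 - 36Q + 3Q^2 → -36Q + 3Q^2 = 0. The roots are Q = 0 and Q = 12; the profit-maximizing output is on the rising part of MC, so Q* = 12.
Check: AVC at Q = 12 is $31 ≤ P, so revenue covers variable cost.
Profit = P·Q − TC = 103·12 − 837 = $399.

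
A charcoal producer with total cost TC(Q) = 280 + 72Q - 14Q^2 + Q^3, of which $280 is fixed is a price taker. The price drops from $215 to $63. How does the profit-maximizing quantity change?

MC = 72 - 28Q + 3Q^2; the shutdown threshold is min AVC = $23 (at Q = 7).
With P = $215 above the shutdown price, P = MC gives Q = 13.
At P = $63 ≥ min AVC, set P = MC: Q = 9. The firm stays open but cuts output.

Output falls from 13 to 9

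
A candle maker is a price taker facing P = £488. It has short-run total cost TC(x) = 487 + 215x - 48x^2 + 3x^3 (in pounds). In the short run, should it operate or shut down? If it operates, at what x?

Produce at x = 13

From TC, MC = TC'(x) = 215 - 96x + 9x^2 and AVC = VC/x = 215 - 48x + 3x^2.
The AVC parabola has its vertex at x = 48/6 = 8, where AVC = 215 - 48·8 + 3·8^2 = £23.
Because £488 ≥ £23, revenue can cover variable cost; the firm operates.
Solving P = MC: -273 - 96x + 9x^2 = 0 ⇒ x = -7/3 or 13. On the upward-sloping branch, x* = 13.
Check: AVC at x = 13 is £98 ≤ P, so revenue covers variable cost.
Profit = P·x − TC = 488·13 − 1761 = £4583.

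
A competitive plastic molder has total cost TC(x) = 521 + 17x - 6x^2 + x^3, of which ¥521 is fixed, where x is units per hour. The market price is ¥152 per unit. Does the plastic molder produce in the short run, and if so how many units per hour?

From TC, MC = TC'(x) = 17 - 12x + 3x^2 and AVC = VC/x = 17 - 6x + x^2.
AVC hits its minimum where MC = AVC, at x = 3, giving min AVC = 17 - 6·3 + 3^2 = ¥8.
Since P = ¥152 ≥ min AVC = ¥8, price covers variable cost and the firm should produce.
Set P = MC: 152 = 17 - 12x + 3x^2 → -135 - 12x + 3x^2 = 0. The roots are x = -5 and x = 9; the profit-maximizing output is on the rising part of MC, so x* = 9.
Check: AVC at x = 9 is ¥44 ≤ P, so revenue covers variable cost.
Profit = P·x − TC = 152·9 − 917 = ¥451.

Produce at x = 9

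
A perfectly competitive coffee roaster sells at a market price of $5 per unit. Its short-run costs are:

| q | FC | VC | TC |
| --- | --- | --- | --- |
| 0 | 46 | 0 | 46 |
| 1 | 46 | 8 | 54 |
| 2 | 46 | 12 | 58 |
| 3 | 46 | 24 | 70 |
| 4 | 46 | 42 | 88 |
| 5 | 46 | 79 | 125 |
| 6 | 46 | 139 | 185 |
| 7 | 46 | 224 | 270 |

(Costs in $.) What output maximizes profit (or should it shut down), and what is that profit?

q = 0 (shut down); profit = -$46

Profit at each row (π = 5q − TC): q=0: -46; q=1: -49; q=2: -48; q=3: -55; q=4: -68; q=5: -100; q=6: -155; q=7: -235.
Profit is highest at q = 0. Equivalently, the lowest AVC in the table is 12/2 ≈ $6 at q = 2, and P = $5 falls below it — price never covers variable cost, so the firm shuts down and loses only its fixed cost.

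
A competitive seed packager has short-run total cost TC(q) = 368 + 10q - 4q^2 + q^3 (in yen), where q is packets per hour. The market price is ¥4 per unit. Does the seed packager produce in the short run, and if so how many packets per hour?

Shut down

Variable cost is VC = 10q - 4q^2 + q^3, so AVC = VC/q = 10 - 4q + q^2 and MC = dTC/dq = 10 - 8q + 3q^2.
AVC is minimized where dAVC/dq = -4 + 2q = 0, at q = 2; min AVC = 10 - 4·2 + 2^2 = ¥6.
With P < min AVC (¥4 < ¥6), every unit sold adds to the loss.
Best response: produce nothing and absorb the ¥368 fixed cost.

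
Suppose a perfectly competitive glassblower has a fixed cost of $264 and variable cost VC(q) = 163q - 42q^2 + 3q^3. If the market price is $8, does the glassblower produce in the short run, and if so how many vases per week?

Variable cost is VC = 163q - 42q^2 + 3q^3, so AVC = VC/q = 163 - 42q + 3q^2 and MC = dTC/dq = 163 - 84q + 9q^2.
AVC is minimized where dAVC/dq = -42 + 6q = 0, at q = 7; min AVC = 163 - 42·7 + 3·7^2 = $16.
With P < min AVC ($8 < $16), every unit sold adds to the loss.
The firm minimizes its loss by shutting down and losing only its fixed cost of $264.

Shut down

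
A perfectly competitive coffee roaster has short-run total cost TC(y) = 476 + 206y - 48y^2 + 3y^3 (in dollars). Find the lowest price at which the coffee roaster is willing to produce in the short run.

Short-run supply begins at min AVC. From VC = 206y - 48y^2 + 3y^3, AVC = 206 - 48y + 3y^2.
dAVC/dy = -48 + 6y = 0 gives y = 8. min AVC = 206 - 48·8 + 3·8^2 = 14.
The firm shuts down for any P below $14.

$14 per unit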